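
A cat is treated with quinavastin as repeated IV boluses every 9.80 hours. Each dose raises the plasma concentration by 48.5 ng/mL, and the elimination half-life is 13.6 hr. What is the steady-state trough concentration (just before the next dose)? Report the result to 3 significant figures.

k = ln 2 / 13.6 = 0.05097 hr⁻¹
Fraction remaining after one interval: e^(−kτ) = e^(−0.05097 × 9.80) = 0.6068
R = 1 / (1 − 0.6068) = 2.544
Css,max = 48.5 × 2.544 = 123.4 ng/mL
Css,min = Css,max × e^(−kτ) = 123.4 × 0.6068 ≈ 74.9 ng/mL

74.9 ng/mL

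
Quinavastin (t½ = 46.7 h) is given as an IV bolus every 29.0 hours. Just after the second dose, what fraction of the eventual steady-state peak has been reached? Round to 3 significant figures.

k = ln 2 / 46.7 = 0.01484 h⁻¹
f_n = 1 − e^(−nkτ) = 1 − e^(−2 × 0.01484 × 29.0) = 1 − e^(−0.8609) = 1 − 0.4228 ≈ 0.577

0.577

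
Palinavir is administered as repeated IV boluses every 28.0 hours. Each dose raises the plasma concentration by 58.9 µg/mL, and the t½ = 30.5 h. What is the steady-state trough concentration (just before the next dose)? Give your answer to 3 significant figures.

k = ln 2 / 30.5 = 0.02273 h⁻¹
Fraction remaining after one interval: e^(−kτ) = e^(−0.02273 × 28.0) = 0.5292
R = 1 / (1 − 0.5292) = 2.124
Css,max = 58.9 × 2.124 = 125.1 µg/mL
Css,min = Css,max × e^(−kτ) = 125.1 × 0.5292 ≈ 66.2 µg/mL

66.2 µg/mL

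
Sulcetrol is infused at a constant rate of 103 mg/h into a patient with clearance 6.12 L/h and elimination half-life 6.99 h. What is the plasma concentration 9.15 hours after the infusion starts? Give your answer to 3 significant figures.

10.0 µg/mL

Css = rate / CL = 103 / 6.12 = 16.83 µg/mL
k = ln 2 / 6.99 = 0.09916 h⁻¹
C(t) = Css (1 − e^(−kt)) = 16.83 × (1 − e^(−0.9073)) = 16.83 × 0.5964 ≈ 10.0 µg/mL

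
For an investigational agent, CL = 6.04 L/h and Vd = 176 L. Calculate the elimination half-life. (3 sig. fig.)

20.2 hours

k = CL / V = 6.04 / 176 = 0.03432 h⁻¹
t½ = ln 2 / k = ln 2 / 0.03432 ≈ 20.2 hours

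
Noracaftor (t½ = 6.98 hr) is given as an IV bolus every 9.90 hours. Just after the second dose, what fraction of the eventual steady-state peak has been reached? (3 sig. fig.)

0.860

k = ln 2 / 6.98 = 0.09930 hr⁻¹
f_n = 1 − e^(−nkτ) = 1 − e^(−2 × 0.09930 × 9.90) = 1 − e^(−1.966) = 1 − 0.1400 ≈ 0.860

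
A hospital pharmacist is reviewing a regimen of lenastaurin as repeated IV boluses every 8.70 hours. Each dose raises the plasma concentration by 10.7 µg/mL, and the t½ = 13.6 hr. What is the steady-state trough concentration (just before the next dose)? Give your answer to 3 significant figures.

k = ln 2 / 13.6 = 0.05097 hr⁻¹
Fraction remaining after one interval: e^(−kτ) = e^(−0.05097 × 8.70) = 0.6418
R = 1 / (1 − 0.6418) = 2.792
Css,max = 10.7 × 2.792 = 29.88 µg/mL
Css,min = Css,max × e^(−kτ) = 29.88 × 0.6418 ≈ 19.2 µg/mL

19.2 µg/mL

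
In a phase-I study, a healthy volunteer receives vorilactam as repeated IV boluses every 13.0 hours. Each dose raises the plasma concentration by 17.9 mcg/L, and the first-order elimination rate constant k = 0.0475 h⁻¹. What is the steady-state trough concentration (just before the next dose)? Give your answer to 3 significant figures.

21.0 mcg/L

Fraction remaining after one interval: e^(−kτ) = e^(−0.04750 × 13.0) = 0.5393
R = 1 / (1 − 0.5393) = 2.171
Css,max = 17.9 × 2.171 = 38.85 mcg/L
Css,min = Css,max × e^(−kτ) = 38.85 × 0.5393 ≈ 21.0 mcg/L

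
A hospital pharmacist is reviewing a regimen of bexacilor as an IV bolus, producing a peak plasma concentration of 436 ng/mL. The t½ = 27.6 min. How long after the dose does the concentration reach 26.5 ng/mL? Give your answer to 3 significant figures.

k = ln 2 / 27.6 = 0.02511 min⁻¹
C(t) = C₀ e^(−kt)  ⇒  t = ln(C₀/C) / k
t = ln(436/26.5) / 0.02511 = 2.800 / 0.02511 ≈ 112 minutes

112 minutes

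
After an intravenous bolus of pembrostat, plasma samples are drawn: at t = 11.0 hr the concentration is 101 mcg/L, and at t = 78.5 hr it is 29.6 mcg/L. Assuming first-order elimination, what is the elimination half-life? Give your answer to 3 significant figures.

38.1 hours

k = ln(C₁/C₂) / (t₂ − t₁) = ln(101/29.6) / (78.5 − 11.0)
  = 1.227 / 67.50 = 0.01818 hr⁻¹
t½ = ln 2 / k = ln 2 / 0.01818 ≈ 38.1 hours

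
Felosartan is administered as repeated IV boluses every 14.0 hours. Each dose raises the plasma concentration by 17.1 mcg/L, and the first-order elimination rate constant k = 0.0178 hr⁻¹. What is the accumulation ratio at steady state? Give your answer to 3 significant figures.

4.53

Fraction remaining after one interval: e^(−kτ) = e^(−0.01780 × 14.0) = 0.7794
R = 1 / (1 − 0.7794) = 1 / 0.2206 ≈ 4.53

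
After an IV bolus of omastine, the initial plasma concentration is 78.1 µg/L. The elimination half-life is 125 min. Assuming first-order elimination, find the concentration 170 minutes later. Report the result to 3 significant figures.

30.4 µg/L

k = ln 2 / 125 = 0.005545 min⁻¹
C(t) = C₀ e^(−kt) = 78.1 × e^(−0.005545 × 170) = 78.1 × e^(−0.9427) = 78.1 × 0.3896 ≈ 30.4 µg/L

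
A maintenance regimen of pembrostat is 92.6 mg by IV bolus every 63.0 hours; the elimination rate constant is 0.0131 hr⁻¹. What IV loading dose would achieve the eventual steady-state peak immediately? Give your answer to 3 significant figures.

Accumulation ratio R = 1 / (1 − e^(−kτ)) = 1 / (1 − e^(−0.01310×63.0)) = 1 / (1 − 0.4381) = 1.780
Loading dose = maintenance dose × R = 92.6 × 1.780 ≈ 165 mg

165 mg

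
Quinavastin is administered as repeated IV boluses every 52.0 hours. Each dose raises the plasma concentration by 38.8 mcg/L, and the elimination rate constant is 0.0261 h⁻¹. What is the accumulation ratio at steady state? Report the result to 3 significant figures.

1.35

Fraction remaining after one interval: e^(−kτ) = e^(−0.02610 × 52.0) = 0.2574
R = 1 / (1 − 0.2574) = 1 / 0.7426 ≈ 1.35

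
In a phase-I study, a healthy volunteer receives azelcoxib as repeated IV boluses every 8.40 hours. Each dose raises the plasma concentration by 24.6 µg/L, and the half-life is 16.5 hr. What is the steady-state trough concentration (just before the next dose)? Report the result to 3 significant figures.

58.1 µg/L

k = ln 2 / 16.5 = 0.04201 hr⁻¹
Fraction remaining after one interval: e^(−kτ) = e^(−0.04201 × 8.40) = 0.7027
R = 1 / (1 − 0.7027) = 3.363
Css,max = 24.6 × 3.363 = 82.73 µg/L
Css,min = Css,max × e^(−kτ) = 82.73 × 0.7027 ≈ 58.1 µg/L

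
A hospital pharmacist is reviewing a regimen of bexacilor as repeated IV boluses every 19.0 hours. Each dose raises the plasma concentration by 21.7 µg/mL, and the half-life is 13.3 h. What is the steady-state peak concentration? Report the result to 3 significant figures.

34.5 µg/mL

k = ln 2 / 13.3 = 0.05212 h⁻¹
Fraction remaining after one interval: e^(−kτ) = e^(−0.05212 × 19.0) = 0.3715
R = 1 / (1 − 0.3715) = 1.591
Css,max = 21.7 × 1.591 ≈ 34.5 µg/mL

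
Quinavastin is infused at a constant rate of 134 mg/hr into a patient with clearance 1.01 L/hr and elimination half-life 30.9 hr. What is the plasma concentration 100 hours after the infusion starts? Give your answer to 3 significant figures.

Css = rate / CL = 134 / 1.01 = 132.7 mg/L
k = ln 2 / 30.9 = 0.02243 hr⁻¹
C(t) = Css (1 − e^(−kt)) = 132.7 × (1 − e^(−2.243)) = 132.7 × 0.8939 ≈ 119 mg/L

119 mg/L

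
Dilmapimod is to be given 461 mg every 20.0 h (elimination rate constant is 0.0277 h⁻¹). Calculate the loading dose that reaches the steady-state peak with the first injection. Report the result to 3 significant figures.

Accumulation ratio R = 1 / (1 − e^(−kτ)) = 1 / (1 − e^(−0.02770×20.0)) = 1 / (1 − 0.5746) = 2.351
Loading dose = maintenance dose × R = 461 × 2.351 ≈ 1080 mg

1080 mg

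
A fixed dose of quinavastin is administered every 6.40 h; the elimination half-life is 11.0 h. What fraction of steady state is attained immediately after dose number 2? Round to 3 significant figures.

k = ln 2 / 11.0 = 0.06301 h⁻¹
f_n = 1 − e^(−nkτ) = 1 − e^(−2 × 0.06301 × 6.40) = 1 − e^(−0.8066) = 1 − 0.4464 ≈ 0.554

0.554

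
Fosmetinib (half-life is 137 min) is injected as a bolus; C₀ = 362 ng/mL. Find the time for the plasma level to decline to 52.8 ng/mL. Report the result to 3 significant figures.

k = ln 2 / 137 = 0.005059 min⁻¹
C(t) = C₀ e^(−kt)  ⇒  t = ln(C₀/C) / k
t = ln(362/52.8) / 0.005059 = 1.925 / 0.005059 ≈ 381 minutes

381 minutes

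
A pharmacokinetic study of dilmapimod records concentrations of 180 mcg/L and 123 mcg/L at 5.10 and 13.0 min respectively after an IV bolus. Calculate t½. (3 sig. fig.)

14.4 minutes

k = ln(C₁/C₂) / (t₂ − t₁) = ln(180/123) / (13.0 − 5.10)
  = 0.3808 / 7.900 = 0.04820 min⁻¹
t½ = ln 2 / k = ln 2 / 0.04820 ≈ 14.4 minutes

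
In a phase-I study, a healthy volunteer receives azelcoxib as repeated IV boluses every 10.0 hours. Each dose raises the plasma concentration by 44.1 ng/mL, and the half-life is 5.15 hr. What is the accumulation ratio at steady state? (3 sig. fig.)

k = ln 2 / 5.15 = 0.1346 hr⁻¹
Fraction remaining after one interval: e^(−kτ) = e^(−0.1346 × 10.0) = 0.2603
R = 1 / (1 − 0.2603) = 1 / 0.7397 ≈ 1.35

1.35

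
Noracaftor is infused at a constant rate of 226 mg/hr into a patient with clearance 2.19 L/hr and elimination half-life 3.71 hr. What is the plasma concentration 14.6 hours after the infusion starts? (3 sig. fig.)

Css = rate / CL = 226 / 2.19 = 103.2 mg/L
k = ln 2 / 3.71 = 0.1868 hr⁻¹
C(t) = Css (1 − e^(−kt)) = 103.2 × (1 − e^(−2.728)) = 103.2 × 0.9346 ≈ 96.5 mg/L

96.5 mg/L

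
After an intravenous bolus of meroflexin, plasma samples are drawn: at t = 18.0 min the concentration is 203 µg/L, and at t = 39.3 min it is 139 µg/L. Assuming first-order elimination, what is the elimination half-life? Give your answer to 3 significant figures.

k = ln(C₁/C₂) / (t₂ − t₁) = ln(203/139) / (39.3 − 18.0)
  = 0.3787 / 21.30 = 0.01778 min⁻¹
t½ = ln 2 / k = ln 2 / 0.01778 ≈ 39.0 minutes

39.0 minutes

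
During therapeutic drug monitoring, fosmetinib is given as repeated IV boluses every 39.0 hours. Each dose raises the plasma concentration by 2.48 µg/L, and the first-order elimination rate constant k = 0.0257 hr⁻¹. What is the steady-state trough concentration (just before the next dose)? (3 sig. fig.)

1.44 µg/L

Fraction remaining after one interval: e^(−kτ) = e^(−0.02570 × 39.0) = 0.3670
R = 1 / (1 − 0.3670) = 1.580
Css,max = 2.48 × 1.580 = 3.918 µg/L
Css,min = Css,max × e^(−kτ) = 3.918 × 0.3670 ≈ 1.44 µg/L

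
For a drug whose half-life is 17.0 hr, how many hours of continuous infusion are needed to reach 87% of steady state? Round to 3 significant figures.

k = ln 2 / 17.0 = 0.04077 hr⁻¹
f = 1 − e^(−kt)  ⇒  t = −ln(1 − f) / k
t = −ln(1 − 0.87) / 0.04077 = 2.040 / 0.04077 ≈ 50.0 hours

50.0 hours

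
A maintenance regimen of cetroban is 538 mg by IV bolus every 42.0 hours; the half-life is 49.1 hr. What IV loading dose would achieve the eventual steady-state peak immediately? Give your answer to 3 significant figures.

k = ln 2 / 49.1 = 0.01412 hr⁻¹
Accumulation ratio R = 1 / (1 − e^(−kτ)) = 1 / (1 − e^(−0.01412×42.0)) = 1 / (1 − 0.5527) = 2.236
Loading dose = maintenance dose × R = 538 × 2.236 ≈ 1200 mg

1200 mg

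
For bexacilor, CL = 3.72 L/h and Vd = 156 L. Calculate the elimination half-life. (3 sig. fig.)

k = CL / V = 3.72 / 156 = 0.02385 h⁻¹
t½ = ln 2 / k = ln 2 / 0.02385 ≈ 29.1 hours

29.1 hours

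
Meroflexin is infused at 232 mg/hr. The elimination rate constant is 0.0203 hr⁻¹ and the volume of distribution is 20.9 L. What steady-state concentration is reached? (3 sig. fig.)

CL = k · V = 0.0203 × 20.9 = 0.4243 L/hr
Css = rate / CL = 232 / 0.4243 ≈ 547 µg/mL

547 µg/mL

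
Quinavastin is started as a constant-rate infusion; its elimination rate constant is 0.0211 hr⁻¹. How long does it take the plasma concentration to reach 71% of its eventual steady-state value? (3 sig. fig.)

f = 1 − e^(−kt)  ⇒  t = −ln(1 − f) / k
t = −ln(1 − 0.71) / 0.02110 = 1.238 / 0.02110 ≈ 58.7 hours

58.7 hours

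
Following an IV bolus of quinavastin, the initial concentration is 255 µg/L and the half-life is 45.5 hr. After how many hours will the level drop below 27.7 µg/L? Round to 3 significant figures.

146 hours

k = ln 2 / 45.5 = 0.01523 hr⁻¹
C(t) = C₀ e^(−kt)  ⇒  t = ln(C₀/C) / k
t = ln(255/27.7) / 0.01523 = 2.220 / 0.01523 ≈ 146 hours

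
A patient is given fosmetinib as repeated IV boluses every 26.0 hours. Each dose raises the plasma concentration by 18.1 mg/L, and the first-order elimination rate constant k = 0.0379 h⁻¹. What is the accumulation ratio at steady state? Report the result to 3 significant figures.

Fraction remaining after one interval: e^(−kτ) = e^(−0.03790 × 26.0) = 0.3733
R = 1 / (1 − 0.3733) = 1 / 0.6267 ≈ 1.60

1.60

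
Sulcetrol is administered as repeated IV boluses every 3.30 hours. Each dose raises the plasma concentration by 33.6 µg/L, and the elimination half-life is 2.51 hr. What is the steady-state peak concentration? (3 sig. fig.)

k = ln 2 / 2.51 = 0.2762 hr⁻¹
Fraction remaining after one interval: e^(−kτ) = e^(−0.2762 × 3.30) = 0.4020
R = 1 / (1 − 0.4020) = 1.672
Css,max = 33.6 × 1.672 ≈ 56.2 µg/L

56.2 µg/L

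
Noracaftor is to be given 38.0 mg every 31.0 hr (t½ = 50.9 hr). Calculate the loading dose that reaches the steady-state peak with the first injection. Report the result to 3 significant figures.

110 mg

k = ln 2 / 50.9 = 0.01362 hr⁻¹
Accumulation ratio R = 1 / (1 − e^(−kτ)) = 1 / (1 − e^(−0.01362×31.0)) = 1 / (1 − 0.6556) = 2.904
Loading dose = maintenance dose × R = 38.0 × 2.904 ≈ 110 mg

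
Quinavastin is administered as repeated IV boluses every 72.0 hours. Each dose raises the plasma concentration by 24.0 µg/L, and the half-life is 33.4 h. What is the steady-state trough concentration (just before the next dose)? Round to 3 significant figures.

6.94 µg/L

k = ln 2 / 33.4 = 0.02075 h⁻¹
Fraction remaining after one interval: e^(−kτ) = e^(−0.02075 × 72.0) = 0.2244
R = 1 / (1 − 0.2244) = 1.289
Css,max = 24.0 × 1.289 = 30.94 µg/L
Css,min = Css,max × e^(−kτ) = 30.94 × 0.2244 ≈ 6.94 µg/L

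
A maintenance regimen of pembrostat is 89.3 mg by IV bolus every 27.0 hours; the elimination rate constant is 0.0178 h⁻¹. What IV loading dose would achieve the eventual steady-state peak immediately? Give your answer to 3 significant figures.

Accumulation ratio R = 1 / (1 − e^(−kτ)) = 1 / (1 − e^(−0.01780×27.0)) = 1 / (1 − 0.6184) = 2.621
Loading dose = maintenance dose × R = 89.3 × 2.621 ≈ 234 mg

234 mg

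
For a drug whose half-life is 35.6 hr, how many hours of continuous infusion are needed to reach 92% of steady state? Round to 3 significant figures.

130 hours

k = ln 2 / 35.6 = 0.01947 hr⁻¹
f = 1 − e^(−kt)  ⇒  t = −ln(1 − f) / k
t = −ln(1 − 0.92) / 0.01947 = 2.526 / 0.01947 ≈ 130 hours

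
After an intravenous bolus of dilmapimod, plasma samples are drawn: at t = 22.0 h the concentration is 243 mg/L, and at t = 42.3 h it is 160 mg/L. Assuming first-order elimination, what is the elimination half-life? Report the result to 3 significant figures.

k = ln(C₁/C₂) / (t₂ − t₁) = ln(243/160) / (42.3 − 22.0)
  = 0.4179 / 20.30 = 0.02059 h⁻¹
t½ = ln 2 / k = ln 2 / 0.02059 ≈ 33.7 hours

33.7 hours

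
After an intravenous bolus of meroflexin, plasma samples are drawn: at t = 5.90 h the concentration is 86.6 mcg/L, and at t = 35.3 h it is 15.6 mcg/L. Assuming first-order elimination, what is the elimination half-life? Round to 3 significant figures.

11.9 hours

k = ln(C₁/C₂) / (t₂ − t₁) = ln(86.6/15.6) / (35.3 − 5.90)
  = 1.714 / 29.40 = 0.05830 h⁻¹
t½ = ln 2 / k = ln 2 / 0.05830 ≈ 11.9 hours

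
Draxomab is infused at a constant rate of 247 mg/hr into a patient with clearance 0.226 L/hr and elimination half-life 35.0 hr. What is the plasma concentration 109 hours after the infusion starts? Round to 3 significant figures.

967 mg/L

Css = rate / CL = 247 / 0.226 = 1093 mg/L
k = ln 2 / 35.0 = 0.01980 hr⁻¹
C(t) = Css (1 − e^(−kt)) = 1093 × (1 − e^(−2.159)) = 1093 × 0.8845 ≈ 967 mg/L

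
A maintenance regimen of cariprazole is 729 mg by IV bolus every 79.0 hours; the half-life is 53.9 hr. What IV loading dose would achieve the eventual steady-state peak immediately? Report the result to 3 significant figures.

k = ln 2 / 53.9 = 0.01286 hr⁻¹
Accumulation ratio R = 1 / (1 − e^(−kτ)) = 1 / (1 − e^(−0.01286×79.0)) = 1 / (1 − 0.3621) = 1.568
Loading dose = maintenance dose × R = 729 × 1.568 ≈ 1140 mg

1140 mg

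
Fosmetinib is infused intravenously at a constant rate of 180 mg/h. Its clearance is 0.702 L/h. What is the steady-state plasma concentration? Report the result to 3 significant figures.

Css = infusion rate / CL = 180 / 0.702 ≈ 256 µg/mL

256 µg/mL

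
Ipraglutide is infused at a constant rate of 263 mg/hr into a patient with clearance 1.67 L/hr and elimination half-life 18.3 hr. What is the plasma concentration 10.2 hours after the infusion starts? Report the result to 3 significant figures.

50.5 µg/mL

Css = rate / CL = 263 / 1.67 = 157.5 µg/mL
k = ln 2 / 18.3 = 0.03788 hr⁻¹
C(t) = Css (1 − e^(−kt)) = 157.5 × (1 − e^(−0.3863)) = 157.5 × 0.3205 ≈ 50.5 µg/mL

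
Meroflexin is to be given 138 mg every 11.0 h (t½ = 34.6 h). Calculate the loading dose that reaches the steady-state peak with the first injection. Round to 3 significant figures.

k = ln 2 / 34.6 = 0.02003 h⁻¹
Accumulation ratio R = 1 / (1 − e^(−kτ)) = 1 / (1 − e^(−0.02003×11.0)) = 1 / (1 − 0.8022) = 5.056
Loading dose = maintenance dose × R = 138 × 5.056 ≈ 698 mg

698 mg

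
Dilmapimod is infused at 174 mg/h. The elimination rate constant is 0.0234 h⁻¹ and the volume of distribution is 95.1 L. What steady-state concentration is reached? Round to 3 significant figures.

78.2 mg/L

CL = k · V = 0.0234 × 95.1 = 2.225 L/h
Css = rate / CL = 174 / 2.225 ≈ 78.2 mg/L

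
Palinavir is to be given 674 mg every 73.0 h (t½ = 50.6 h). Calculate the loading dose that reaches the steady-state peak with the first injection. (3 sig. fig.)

k = ln 2 / 50.6 = 0.01370 h⁻¹
Accumulation ratio R = 1 / (1 − e^(−kτ)) = 1 / (1 − e^(−0.01370×73.0)) = 1 / (1 − 0.3679) = 1.582
Loading dose = maintenance dose × R = 674 × 1.582 ≈ 1070 mg

1070 mg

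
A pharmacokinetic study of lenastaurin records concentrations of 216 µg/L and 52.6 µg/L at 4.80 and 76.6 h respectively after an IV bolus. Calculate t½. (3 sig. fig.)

k = ln(C₁/C₂) / (t₂ − t₁) = ln(216/52.6) / (76.6 − 4.80)
  = 1.413 / 71.80 = 0.01967 h⁻¹
t½ = ln 2 / k = ln 2 / 0.01967 ≈ 35.2 hours

35.2 hours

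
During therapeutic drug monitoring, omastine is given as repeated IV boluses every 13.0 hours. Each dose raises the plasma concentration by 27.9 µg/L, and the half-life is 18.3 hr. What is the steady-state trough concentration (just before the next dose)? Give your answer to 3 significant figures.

43.9 µg/L

k = ln 2 / 18.3 = 0.03788 hr⁻¹
Fraction remaining after one interval: e^(−kτ) = e^(−0.03788 × 13.0) = 0.6112
R = 1 / (1 − 0.6112) = 2.572
Css,max = 27.9 × 2.572 = 71.75 µg/L
Css,min = Css,max × e^(−kτ) = 71.75 × 0.6112 ≈ 43.9 µg/L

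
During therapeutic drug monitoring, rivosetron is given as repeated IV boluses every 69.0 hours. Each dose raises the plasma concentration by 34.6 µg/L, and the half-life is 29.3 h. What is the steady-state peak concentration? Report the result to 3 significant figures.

k = ln 2 / 29.3 = 0.02366 h⁻¹
Fraction remaining after one interval: e^(−kτ) = e^(−0.02366 × 69.0) = 0.1955
R = 1 / (1 − 0.1955) = 1.243
Css,max = 34.6 × 1.243 ≈ 43.0 µg/L

43.0 µg/L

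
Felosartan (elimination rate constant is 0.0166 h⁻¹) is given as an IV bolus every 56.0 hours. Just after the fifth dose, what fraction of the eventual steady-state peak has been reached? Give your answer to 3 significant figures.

0.990

f_n = 1 − e^(−nkτ) = 1 − e^(−5 × 0.01660 × 56.0) = 1 − e^(−4.648) = 1 − 0.009581 ≈ 0.990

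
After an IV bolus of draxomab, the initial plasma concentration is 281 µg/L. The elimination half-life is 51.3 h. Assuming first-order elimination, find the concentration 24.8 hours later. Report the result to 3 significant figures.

k = ln 2 / 51.3 = 0.01351 h⁻¹
C(t) = C₀ e^(−kt) = 281 × e^(−0.01351 × 24.8) = 281 × e^(−0.3351) = 281 × 0.7153 ≈ 201 µg/L

201 µg/L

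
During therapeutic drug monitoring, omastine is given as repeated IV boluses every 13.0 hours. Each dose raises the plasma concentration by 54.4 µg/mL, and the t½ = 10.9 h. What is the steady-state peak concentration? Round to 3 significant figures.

96.7 µg/mL

k = ln 2 / 10.9 = 0.06359 h⁻¹
Fraction remaining after one interval: e^(−kτ) = e^(−0.06359 × 13.0) = 0.4375
R = 1 / (1 − 0.4375) = 1.778
Css,max = 54.4 × 1.778 ≈ 96.7 µg/mL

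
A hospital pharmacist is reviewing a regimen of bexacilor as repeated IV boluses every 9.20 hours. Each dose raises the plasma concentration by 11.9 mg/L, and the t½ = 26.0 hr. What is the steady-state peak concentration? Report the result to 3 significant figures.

k = ln 2 / 26.0 = 0.02666 hr⁻¹
Fraction remaining after one interval: e^(−kτ) = e^(−0.02666 × 9.20) = 0.7825
R = 1 / (1 − 0.7825) = 4.598
Css,max = 11.9 × 4.598 ≈ 54.7 mg/L

54.7 mg/L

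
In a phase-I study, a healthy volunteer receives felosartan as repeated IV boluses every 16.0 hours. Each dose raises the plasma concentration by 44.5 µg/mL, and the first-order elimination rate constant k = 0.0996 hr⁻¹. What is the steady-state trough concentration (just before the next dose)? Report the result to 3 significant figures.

Fraction remaining after one interval: e^(−kτ) = e^(−0.09960 × 16.0) = 0.2032
R = 1 / (1 − 0.2032) = 1.255
Css,max = 44.5 × 1.255 = 55.85 µg/mL
Css,min = Css,max × e^(−kτ) = 55.85 × 0.2032 ≈ 11.3 µg/mL

11.3 µg/mL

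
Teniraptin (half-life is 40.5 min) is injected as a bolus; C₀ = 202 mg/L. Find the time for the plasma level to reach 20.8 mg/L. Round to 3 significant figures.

k = ln 2 / 40.5 = 0.01711 min⁻¹
C(t) = C₀ e^(−kt)  ⇒  t = ln(C₀/C) / k
t = ln(202/20.8) / 0.01711 = 2.273 / 0.01711 ≈ 133 minutes

133 minutes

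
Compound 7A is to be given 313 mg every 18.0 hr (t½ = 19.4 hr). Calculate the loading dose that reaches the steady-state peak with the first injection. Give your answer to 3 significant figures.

660 mg

k = ln 2 / 19.4 = 0.03573 hr⁻¹
Accumulation ratio R = 1 / (1 − e^(−kτ)) = 1 / (1 − e^(−0.03573×18.0)) = 1 / (1 − 0.5256) = 2.108
Loading dose = maintenance dose × R = 313 × 2.108 ≈ 660 mg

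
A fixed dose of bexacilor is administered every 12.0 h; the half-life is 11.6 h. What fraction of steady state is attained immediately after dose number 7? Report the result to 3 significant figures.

k = ln 2 / 11.6 = 0.05975 h⁻¹
f_n = 1 − e^(−nkτ) = 1 − e^(−7 × 0.05975 × 12.0) = 1 − e^(−5.019) = 1 − 0.006609 ≈ 0.993

0.993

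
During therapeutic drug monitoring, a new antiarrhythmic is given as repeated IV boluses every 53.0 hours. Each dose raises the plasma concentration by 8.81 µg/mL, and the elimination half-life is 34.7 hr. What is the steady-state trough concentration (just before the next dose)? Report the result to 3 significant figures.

4.68 µg/mL

k = ln 2 / 34.7 = 0.01998 hr⁻¹
Fraction remaining after one interval: e^(−kτ) = e^(−0.01998 × 53.0) = 0.3469
R = 1 / (1 − 0.3469) = 1.531
Css,max = 8.81 × 1.531 = 13.49 µg/mL
Css,min = Css,max × e^(−kτ) = 13.49 × 0.3469 ≈ 4.68 µg/mL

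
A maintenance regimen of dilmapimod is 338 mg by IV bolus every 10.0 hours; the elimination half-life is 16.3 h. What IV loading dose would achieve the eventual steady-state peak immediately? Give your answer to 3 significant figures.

976 mg

k = ln 2 / 16.3 = 0.04252 h⁻¹
Accumulation ratio R = 1 / (1 − e^(−kτ)) = 1 / (1 − e^(−0.04252×10.0)) = 1 / (1 − 0.6536) = 2.887
Loading dose = maintenance dose × R = 338 × 2.887 ≈ 976 mg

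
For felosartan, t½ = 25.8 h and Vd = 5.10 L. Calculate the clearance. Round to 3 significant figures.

k = ln 2 / t½ = ln 2 / 25.8 = 0.02687 h⁻¹
CL = k · V = 0.02687 × 5.10 ≈ 0.137 L/h

0.137 L/h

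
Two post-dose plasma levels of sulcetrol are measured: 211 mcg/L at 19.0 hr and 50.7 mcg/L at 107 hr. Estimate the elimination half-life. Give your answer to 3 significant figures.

k = ln(C₁/C₂) / (t₂ − t₁) = ln(211/50.7) / (107 − 19.0)
  = 1.426 / 88.00 = 0.01620 hr⁻¹
t½ = ln 2 / k = ln 2 / 0.01620 ≈ 42.8 hours

42.8 hours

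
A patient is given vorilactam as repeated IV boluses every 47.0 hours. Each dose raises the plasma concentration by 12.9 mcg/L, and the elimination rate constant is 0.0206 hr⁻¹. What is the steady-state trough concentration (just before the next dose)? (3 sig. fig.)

7.90 mcg/L

Fraction remaining after one interval: e^(−kτ) = e^(−0.02060 × 47.0) = 0.3798
R = 1 / (1 − 0.3798) = 1.612
Css,max = 12.9 × 1.612 = 20.80 mcg/L
Css,min = Css,max × e^(−kτ) = 20.80 × 0.3798 ≈ 7.90 mcg/L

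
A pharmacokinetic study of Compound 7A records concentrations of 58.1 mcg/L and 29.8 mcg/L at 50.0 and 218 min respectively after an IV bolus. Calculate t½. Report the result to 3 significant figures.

174 minutes

k = ln(C₁/C₂) / (t₂ − t₁) = ln(58.1/29.8) / (218 − 50.0)
  = 0.6677 / 168.0 = 0.003974 min⁻¹
t½ = ln 2 / k = ln 2 / 0.003974 ≈ 174 minutes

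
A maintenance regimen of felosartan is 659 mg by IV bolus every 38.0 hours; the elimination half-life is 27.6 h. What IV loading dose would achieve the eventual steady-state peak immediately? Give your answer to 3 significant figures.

1070 mg

k = ln 2 / 27.6 = 0.02511 h⁻¹
Accumulation ratio R = 1 / (1 − e^(−kτ)) = 1 / (1 − e^(−0.02511×38.0)) = 1 / (1 − 0.3851) = 1.626
Loading dose = maintenance dose × R = 659 × 1.626 ≈ 1070 mg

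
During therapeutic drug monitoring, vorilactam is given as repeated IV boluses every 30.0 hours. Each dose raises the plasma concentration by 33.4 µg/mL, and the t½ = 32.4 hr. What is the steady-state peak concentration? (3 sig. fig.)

70.5 µg/mL

k = ln 2 / 32.4 = 0.02139 hr⁻¹
Fraction remaining after one interval: e^(−kτ) = e^(−0.02139 × 30.0) = 0.5263
R = 1 / (1 − 0.5263) = 2.111
Css,max = 33.4 × 2.111 ≈ 70.5 µg/mL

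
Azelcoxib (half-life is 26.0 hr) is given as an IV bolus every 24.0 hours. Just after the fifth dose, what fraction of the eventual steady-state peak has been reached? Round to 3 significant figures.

0.959

k = ln 2 / 26.0 = 0.02666 hr⁻¹
f_n = 1 − e^(−nkτ) = 1 − e^(−5 × 0.02666 × 24.0) = 1 − e^(−3.199) = 1 − 0.04080 ≈ 0.959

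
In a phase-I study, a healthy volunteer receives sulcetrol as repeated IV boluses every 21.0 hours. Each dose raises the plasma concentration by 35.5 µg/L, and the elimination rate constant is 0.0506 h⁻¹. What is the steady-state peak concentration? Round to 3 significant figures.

Fraction remaining after one interval: e^(−kτ) = e^(−0.05060 × 21.0) = 0.3456
R = 1 / (1 − 0.3456) = 1.528
Css,max = 35.5 × 1.528 ≈ 54.2 µg/L

54.2 µg/L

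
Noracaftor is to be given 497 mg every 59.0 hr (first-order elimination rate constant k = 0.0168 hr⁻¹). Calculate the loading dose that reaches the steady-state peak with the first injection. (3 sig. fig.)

790 mg

Accumulation ratio R = 1 / (1 − e^(−kτ)) = 1 / (1 − e^(−0.01680×59.0)) = 1 / (1 − 0.3711) = 1.590
Loading dose = maintenance dose × R = 497 × 1.590 ≈ 790 mg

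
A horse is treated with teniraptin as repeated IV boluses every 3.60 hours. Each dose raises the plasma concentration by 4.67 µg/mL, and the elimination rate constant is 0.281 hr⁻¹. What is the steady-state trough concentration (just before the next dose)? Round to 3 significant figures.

Fraction remaining after one interval: e^(−kτ) = e^(−0.2810 × 3.60) = 0.3636
R = 1 / (1 − 0.3636) = 1.571
Css,max = 4.67 × 1.571 = 7.339 µg/mL
Css,min = Css,max × e^(−kτ) = 7.339 × 0.3636 ≈ 2.67 µg/mL

2.67 µg/mL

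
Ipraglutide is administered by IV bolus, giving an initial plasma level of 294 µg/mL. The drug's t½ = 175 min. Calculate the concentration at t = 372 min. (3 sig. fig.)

67.4 µg/mL

k = ln 2 / 175 = 0.003961 min⁻¹
372 min is 2.126 half-lives, so C = 294 × (1/2)^2.126 = 294 × 0.2291 ≈ 67.4 µg/mL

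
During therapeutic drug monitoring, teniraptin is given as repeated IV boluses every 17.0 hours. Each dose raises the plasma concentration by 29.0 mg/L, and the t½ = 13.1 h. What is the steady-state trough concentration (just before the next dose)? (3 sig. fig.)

k = ln 2 / 13.1 = 0.05291 h⁻¹
Fraction remaining after one interval: e^(−kτ) = e^(−0.05291 × 17.0) = 0.4068
R = 1 / (1 − 0.4068) = 1.686
Css,max = 29.0 × 1.686 = 48.89 mg/L
Css,min = Css,max × e^(−kτ) = 48.89 × 0.4068 ≈ 19.9 mg/L

19.9 mg/L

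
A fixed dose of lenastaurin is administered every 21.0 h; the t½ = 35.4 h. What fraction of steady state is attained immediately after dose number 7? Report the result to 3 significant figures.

0.944

k = ln 2 / 35.4 = 0.01958 h⁻¹
f_n = 1 − e^(−nkτ) = 1 − e^(−7 × 0.01958 × 21.0) = 1 − e^(−2.878) = 1 − 0.05623 ≈ 0.944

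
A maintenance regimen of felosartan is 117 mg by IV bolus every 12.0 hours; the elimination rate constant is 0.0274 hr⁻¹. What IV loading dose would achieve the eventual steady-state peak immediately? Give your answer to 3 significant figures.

418 mg

Accumulation ratio R = 1 / (1 − e^(−kτ)) = 1 / (1 − e^(−0.02740×12.0)) = 1 / (1 − 0.7198) = 3.569
Loading dose = maintenance dose × R = 117 × 3.569 ≈ 418 mg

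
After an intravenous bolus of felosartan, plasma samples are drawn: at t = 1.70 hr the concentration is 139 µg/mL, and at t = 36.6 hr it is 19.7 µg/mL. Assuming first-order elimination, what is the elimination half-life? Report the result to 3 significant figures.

k = ln(C₁/C₂) / (t₂ − t₁) = ln(139/19.7) / (36.6 − 1.70)
  = 1.954 / 34.90 = 0.05598 hr⁻¹
t½ = ln 2 / k = ln 2 / 0.05598 ≈ 12.4 hours

12.4 hours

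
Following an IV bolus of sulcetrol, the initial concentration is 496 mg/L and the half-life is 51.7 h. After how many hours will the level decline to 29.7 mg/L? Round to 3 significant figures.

k = ln 2 / 51.7 = 0.01341 h⁻¹
C(t) = C₀ e^(−kt)  ⇒  t = ln(C₀/C) / k
t = ln(496/29.7) / 0.01341 = 2.815 / 0.01341 ≈ 210 hours

210 hours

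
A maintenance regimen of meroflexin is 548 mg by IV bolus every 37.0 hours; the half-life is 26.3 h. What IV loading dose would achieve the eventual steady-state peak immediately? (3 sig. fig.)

k = ln 2 / 26.3 = 0.02636 h⁻¹
Accumulation ratio R = 1 / (1 − e^(−kτ)) = 1 / (1 − e^(−0.02636×37.0)) = 1 / (1 − 0.3771) = 1.605
Loading dose = maintenance dose × R = 548 × 1.605 ≈ 880 mg

880 mg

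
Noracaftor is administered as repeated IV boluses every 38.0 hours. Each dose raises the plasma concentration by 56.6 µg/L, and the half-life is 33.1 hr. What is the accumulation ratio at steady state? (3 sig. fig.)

k = ln 2 / 33.1 = 0.02094 hr⁻¹
Fraction remaining after one interval: e^(−kτ) = e^(−0.02094 × 38.0) = 0.4512
R = 1 / (1 − 0.4512) = 1 / 0.5488 ≈ 1.82

1.82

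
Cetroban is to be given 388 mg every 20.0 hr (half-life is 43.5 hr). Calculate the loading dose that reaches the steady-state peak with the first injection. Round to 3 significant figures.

k = ln 2 / 43.5 = 0.01593 hr⁻¹
Accumulation ratio R = 1 / (1 − e^(−kτ)) = 1 / (1 − e^(−0.01593×20.0)) = 1 / (1 − 0.7271) = 3.664
Loading dose = maintenance dose × R = 388 × 3.664 ≈ 1420 mg

1420 mg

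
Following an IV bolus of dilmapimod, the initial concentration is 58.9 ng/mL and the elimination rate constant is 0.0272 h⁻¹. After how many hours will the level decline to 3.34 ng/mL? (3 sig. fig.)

106 hours

C(t) = C₀ e^(−kt)  ⇒  t = ln(C₀/C) / k
t = ln(58.9/3.34) / 0.02720 = 2.870 / 0.02720 ≈ 106 hours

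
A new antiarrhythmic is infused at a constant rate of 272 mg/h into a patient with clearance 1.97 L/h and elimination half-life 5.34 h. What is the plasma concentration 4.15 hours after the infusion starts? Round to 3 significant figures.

57.5 mg/L

Css = rate / CL = 272 / 1.97 = 138.1 mg/L
k = ln 2 / 5.34 = 0.1298 h⁻¹
C(t) = Css (1 − e^(−kt)) = 138.1 × (1 − e^(−0.5387)) = 138.1 × 0.4165 ≈ 57.5 mg/L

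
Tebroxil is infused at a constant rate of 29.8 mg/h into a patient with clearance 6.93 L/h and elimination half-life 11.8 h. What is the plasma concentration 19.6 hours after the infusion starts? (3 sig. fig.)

2.94 mg/L

Css = rate / CL = 29.8 / 6.93 = 4.300 mg/L
k = ln 2 / 11.8 = 0.05874 h⁻¹
C(t) = Css (1 − e^(−kt)) = 4.300 × (1 − e^(−1.151)) = 4.300 × 0.6838 ≈ 2.94 mg/L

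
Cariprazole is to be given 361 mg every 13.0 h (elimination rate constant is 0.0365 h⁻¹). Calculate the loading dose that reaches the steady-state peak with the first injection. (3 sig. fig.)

956 mg

Accumulation ratio R = 1 / (1 − e^(−kτ)) = 1 / (1 − e^(−0.03650×13.0)) = 1 / (1 − 0.6222) = 2.647
Loading dose = maintenance dose × R = 361 × 2.647 ≈ 956 mg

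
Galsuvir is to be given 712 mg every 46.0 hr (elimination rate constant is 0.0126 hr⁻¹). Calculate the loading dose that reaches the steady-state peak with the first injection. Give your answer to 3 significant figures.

Accumulation ratio R = 1 / (1 − e^(−kτ)) = 1 / (1 − e^(−0.01260×46.0)) = 1 / (1 − 0.5601) = 2.273
Loading dose = maintenance dose × R = 712 × 2.273 ≈ 1620 mg

1620 mg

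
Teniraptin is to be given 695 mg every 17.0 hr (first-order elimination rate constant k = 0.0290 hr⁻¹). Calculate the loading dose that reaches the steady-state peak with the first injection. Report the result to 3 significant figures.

Accumulation ratio R = 1 / (1 − e^(−kτ)) = 1 / (1 − e^(−0.02900×17.0)) = 1 / (1 − 0.6108) = 2.569
Loading dose = maintenance dose × R = 695 × 2.569 ≈ 1790 mg

1790 mg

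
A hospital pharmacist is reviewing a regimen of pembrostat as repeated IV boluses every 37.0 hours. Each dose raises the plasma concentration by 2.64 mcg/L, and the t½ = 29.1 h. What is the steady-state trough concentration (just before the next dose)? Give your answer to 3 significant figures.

1.87 mcg/L

k = ln 2 / 29.1 = 0.02382 h⁻¹
Fraction remaining after one interval: e^(−kτ) = e^(−0.02382 × 37.0) = 0.4142
R = 1 / (1 − 0.4142) = 1.707
Css,max = 2.64 × 1.707 = 4.507 mcg/L
Css,min = Css,max × e^(−kτ) = 4.507 × 0.4142 ≈ 1.87 mcg/L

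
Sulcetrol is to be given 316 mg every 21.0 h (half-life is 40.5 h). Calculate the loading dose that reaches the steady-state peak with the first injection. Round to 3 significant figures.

1050 mg

k = ln 2 / 40.5 = 0.01711 h⁻¹
Accumulation ratio R = 1 / (1 − e^(−kτ)) = 1 / (1 − e^(−0.01711×21.0)) = 1 / (1 − 0.6981) = 3.312
Loading dose = maintenance dose × R = 316 × 3.312 ≈ 1050 mg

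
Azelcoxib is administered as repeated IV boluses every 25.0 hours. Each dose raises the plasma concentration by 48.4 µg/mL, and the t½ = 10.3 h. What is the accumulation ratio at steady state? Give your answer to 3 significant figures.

1.23

k = ln 2 / 10.3 = 0.06730 h⁻¹
Fraction remaining after one interval: e^(−kτ) = e^(−0.06730 × 25.0) = 0.1859
R = 1 / (1 − 0.1859) = 1 / 0.8141 ≈ 1.23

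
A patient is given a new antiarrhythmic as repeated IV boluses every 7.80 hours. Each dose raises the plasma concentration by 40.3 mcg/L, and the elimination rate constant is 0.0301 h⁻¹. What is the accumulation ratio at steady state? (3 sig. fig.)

Fraction remaining after one interval: e^(−kτ) = e^(−0.03010 × 7.80) = 0.7907
R = 1 / (1 − 0.7907) = 1 / 0.2093 ≈ 4.78

4.78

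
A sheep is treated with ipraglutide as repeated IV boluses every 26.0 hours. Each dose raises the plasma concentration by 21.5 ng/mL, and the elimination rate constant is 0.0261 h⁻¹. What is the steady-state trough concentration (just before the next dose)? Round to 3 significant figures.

22.1 ng/mL

Fraction remaining after one interval: e^(−kτ) = e^(−0.02610 × 26.0) = 0.5073
R = 1 / (1 − 0.5073) = 2.030
Css,max = 21.5 × 2.030 = 43.64 ng/mL
Css,min = Css,max × e^(−kτ) = 43.64 × 0.5073 ≈ 22.1 ng/mL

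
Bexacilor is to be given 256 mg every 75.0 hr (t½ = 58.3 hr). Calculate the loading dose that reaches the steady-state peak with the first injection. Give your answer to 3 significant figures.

k = ln 2 / 58.3 = 0.01189 hr⁻¹
Accumulation ratio R = 1 / (1 − e^(−kτ)) = 1 / (1 − e^(−0.01189×75.0)) = 1 / (1 − 0.4100) = 1.695
Loading dose = maintenance dose × R = 256 × 1.695 ≈ 434 mg

434 mg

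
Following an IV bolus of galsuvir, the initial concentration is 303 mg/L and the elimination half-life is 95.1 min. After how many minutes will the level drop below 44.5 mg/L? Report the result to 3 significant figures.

k = ln 2 / 95.1 = 0.007289 min⁻¹
C(t) = C₀ e^(−kt)  ⇒  t = ln(C₀/C) / k
t = ln(303/44.5) / 0.007289 = 1.918 / 0.007289 ≈ 263 minutes

263 minutes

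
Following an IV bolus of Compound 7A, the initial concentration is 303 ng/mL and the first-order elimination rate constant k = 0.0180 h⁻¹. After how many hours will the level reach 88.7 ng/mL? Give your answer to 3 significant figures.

68.2 hours

C(t) = C₀ e^(−kt)  ⇒  t = ln(C₀/C) / k
t = ln(303/88.7) / 0.01800 = 1.228 / 0.01800 ≈ 68.2 hours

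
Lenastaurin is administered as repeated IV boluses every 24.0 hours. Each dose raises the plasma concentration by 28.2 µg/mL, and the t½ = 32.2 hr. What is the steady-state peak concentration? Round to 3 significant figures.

69.9 µg/mL

k = ln 2 / 32.2 = 0.02153 hr⁻¹
Fraction remaining after one interval: e^(−kτ) = e^(−0.02153 × 24.0) = 0.5965
R = 1 / (1 − 0.5965) = 2.478
Css,max = 28.2 × 2.478 ≈ 69.9 µg/mL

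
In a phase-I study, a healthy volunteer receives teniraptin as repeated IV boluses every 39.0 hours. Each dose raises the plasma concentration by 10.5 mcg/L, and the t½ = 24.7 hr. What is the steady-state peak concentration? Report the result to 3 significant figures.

15.8 mcg/L

k = ln 2 / 24.7 = 0.02806 hr⁻¹
Fraction remaining after one interval: e^(−kτ) = e^(−0.02806 × 39.0) = 0.3347
R = 1 / (1 − 0.3347) = 1.503
Css,max = 10.5 × 1.503 ≈ 15.8 mcg/L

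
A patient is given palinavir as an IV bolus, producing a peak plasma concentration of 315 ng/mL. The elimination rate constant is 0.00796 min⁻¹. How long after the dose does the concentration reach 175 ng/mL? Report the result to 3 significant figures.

C(t) = C₀ e^(−kt)  ⇒  t = ln(C₀/C) / k
t = ln(315/175) / 0.007960 = 0.5878 / 0.007960 ≈ 73.8 minutes

73.8 minutes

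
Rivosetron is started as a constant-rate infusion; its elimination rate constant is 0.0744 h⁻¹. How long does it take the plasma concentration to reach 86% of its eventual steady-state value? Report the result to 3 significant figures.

f = 1 − e^(−kt)  ⇒  t = −ln(1 − f) / k
t = −ln(1 − 0.86) / 0.07440 = 1.966 / 0.07440 ≈ 26.4 hours

26.4 hours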